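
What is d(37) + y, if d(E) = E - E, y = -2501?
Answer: -2501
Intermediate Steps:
d(E) = 0
d(37) + y = 0 - 2501 = -2501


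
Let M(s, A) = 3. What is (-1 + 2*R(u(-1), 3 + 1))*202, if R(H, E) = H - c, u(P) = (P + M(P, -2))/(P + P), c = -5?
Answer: 1414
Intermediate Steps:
u(P) = (3 + P)/(2*P) (u(P) = (P + 3)/(P + P) = (3 + P)/((2*P)) = (3 + P)*(1/(2*P)) = (3 + P)/(2*P))
R(H, E) = 5 + H (R(H, E) = H - 1*(-5) = H + 5 = 5 + H)
(-1 + 2*R(u(-1), 3 + 1))*202 = (-1 + 2*(5 + (½)*(3 - 1)/(-1)))*202 = (-1 + 2*(5 + (½)*(-1)*2))*202 = (-1 + 2*(5 - 1))*202 = (-1 + 2*4)*202 = (-1 + 8)*202 = 7*202 = 1414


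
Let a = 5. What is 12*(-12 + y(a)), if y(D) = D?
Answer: -84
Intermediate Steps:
12*(-12 + y(a)) = 12*(-12 + 5) = 12*(-7) = -84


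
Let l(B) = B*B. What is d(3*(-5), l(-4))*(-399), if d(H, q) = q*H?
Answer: 95760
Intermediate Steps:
l(B) = B²
d(H, q) = H*q
d(3*(-5), l(-4))*(-399) = ((3*(-5))*(-4)²)*(-399) = -15*16*(-399) = -240*(-399) = 95760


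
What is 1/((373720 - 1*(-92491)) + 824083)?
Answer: 1/1290294 ≈ 7.7502e-7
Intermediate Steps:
1/((373720 - 1*(-92491)) + 824083) = 1/((373720 + 92491) + 824083) = 1/(466211 + 824083) = 1/1290294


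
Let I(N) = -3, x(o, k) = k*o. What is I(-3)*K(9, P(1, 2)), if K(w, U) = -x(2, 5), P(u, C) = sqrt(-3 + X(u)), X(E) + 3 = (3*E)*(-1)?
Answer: 30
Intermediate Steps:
X(E) = -3 - 3*E (X(E) = -3 + (3*E)*(-1) = -3 - 3*E)
P(u, C) = sqrt(-6 - 3*u) (P(u, C) = sqrt(-3 + (-3 - 3*u)) = sqrt(-6 - 3*u))
K(w, U) = -10 (K(w, U) = -5*2 = -1*10 = -10)
I(-3)*K(9, P(1, 2)) = -3*(-10) = 30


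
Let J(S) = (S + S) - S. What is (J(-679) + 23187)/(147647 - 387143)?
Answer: -331/3522 ≈ -0.093981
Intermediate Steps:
J(S) = S (J(S) = 2*S - S = S)
(J(-679) + 23187)/(147647 - 387143) = (-679 + 23187)/(147647 - 387143) = 22508/(-239496) = 22508*(-1/239496) = -331/3522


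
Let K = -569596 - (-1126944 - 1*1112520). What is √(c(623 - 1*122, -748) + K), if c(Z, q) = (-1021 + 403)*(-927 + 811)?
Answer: 2*√435389 ≈ 1319.7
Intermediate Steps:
K = 1669868 (K = -569596 - (-1126944 - 1112520) = -569596 - 1*(-2239464) = -569596 + 2239464 = 1669868)
c(Z, q) = 71688 (c(Z, q) = -618*(-116) = 71688)
√(c(623 - 1*122, -748) + K) = √(71688 + 1669868) = √1741556 = 2*√435389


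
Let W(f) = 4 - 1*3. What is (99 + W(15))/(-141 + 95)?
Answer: -50/23 ≈ -2.1739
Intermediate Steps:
W(f) = 1 (W(f) = 4 - 3 = 1)
(99 + W(15))/(-141 + 95) = (99 + 1)/(-141 + 95) = 100/(-46) = 100*(-1/46) = -50/23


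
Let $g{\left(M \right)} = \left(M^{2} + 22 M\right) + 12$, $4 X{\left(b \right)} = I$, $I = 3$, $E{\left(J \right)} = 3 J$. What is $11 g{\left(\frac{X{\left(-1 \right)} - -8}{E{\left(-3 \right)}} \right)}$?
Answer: $- \frac{120373}{1296} \approx -92.88$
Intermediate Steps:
$X{\left(b \right)} = \frac{3}{4}$ ($X{\left(b \right)} = \frac{1}{4} \cdot 3 = \frac{3}{4}$)
$g{\left(M \right)} = 12 + M^{2} + 22 M$
$11 g{\left(\frac{X{\left(-1 \right)} - -8}{E{\left(-3 \right)}} \right)} = 11 \left(12 + \left(\frac{\frac{3}{4} - -8}{3 \left(-3\right)}\right)^{2} + 22 \frac{\frac{3}{4} - -8}{3 \left(-3\right)}\right) = 11 \left(12 + \left(\frac{\frac{3}{4} + 8}{-9}\right)^{2} + 22 \frac{\frac{3}{4} + 8}{-9}\right) = 11 \left(12 + \left(\frac{35}{4} \left(- \frac{1}{9}\right)\right)^{2} + 22 \cdot \frac{35}{4} \left(- \frac{1}{9}\right)\right) = 11 \left(12 + \left(- \frac{35}{36}\right)^{2} + 22 \left(- \frac{35}{36}\right)\right) = 11 \left(12 + \frac{1225}{1296} - \frac{385}{18}\right) = 11 \left(- \frac{10943}{1296}\right) = - \frac{120373}{1296}$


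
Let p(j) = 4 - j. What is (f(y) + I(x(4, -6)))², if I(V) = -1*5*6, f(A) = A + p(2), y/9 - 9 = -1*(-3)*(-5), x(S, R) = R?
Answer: 6724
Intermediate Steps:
y = -54 (y = 81 + 9*(-1*(-3)*(-5)) = 81 + 9*(3*(-5)) = 81 + 9*(-15) = 81 - 135 = -54)
f(A) = 2 + A (f(A) = A + (4 - 1*2) = A + (4 - 2) = A + 2 = 2 + A)
I(V) = -30 (I(V) = -5*6 = -30)
(f(y) + I(x(4, -6)))² = ((2 - 54) - 30)² = (-52 - 30)² = (-82)² = 6724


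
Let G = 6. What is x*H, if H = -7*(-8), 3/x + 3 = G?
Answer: 56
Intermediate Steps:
x = 1 (x = 3/(-3 + 6) = 3/3 = 3*(1/3) = 1)
H = 56
x*H = 1*56 = 56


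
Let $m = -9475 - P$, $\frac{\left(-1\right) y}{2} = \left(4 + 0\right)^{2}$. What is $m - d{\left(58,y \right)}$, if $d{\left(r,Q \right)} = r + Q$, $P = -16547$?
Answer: $7046$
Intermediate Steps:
$y = -32$ ($y = - 2 \left(4 + 0\right)^{2} = - 2 \cdot 4^{2} = \left(-2\right) 16 = -32$)
$d{\left(r,Q \right)} = Q + r$
$m = 7072$ ($m = -9475 - -16547 = -9475 + 16547 = 7072$)
$m - d{\left(58,y \right)} = 7072 - \left(-32 + 58\right) = 7072 - 26 = 7046$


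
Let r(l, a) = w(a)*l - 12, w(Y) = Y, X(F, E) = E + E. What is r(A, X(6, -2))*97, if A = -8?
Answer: 1940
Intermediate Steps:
X(F, E) = 2*E
r(l, a) = -12 + a*l (r(l, a) = a*l - 12 = -12 + a*l)
r(A, X(6, -2))*97 = (-12 + (2*(-2))*(-8))*97 = (-12 - 4*(-8))*97 = (-12 + 32)*97 = 20*97 = 1940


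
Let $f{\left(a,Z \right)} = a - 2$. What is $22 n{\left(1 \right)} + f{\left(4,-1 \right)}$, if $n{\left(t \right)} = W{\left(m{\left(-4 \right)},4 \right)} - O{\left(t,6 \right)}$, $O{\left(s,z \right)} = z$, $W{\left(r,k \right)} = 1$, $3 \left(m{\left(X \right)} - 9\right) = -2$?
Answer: $-108$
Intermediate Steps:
$m{\left(X \right)} = \frac{25}{3}$ ($m{\left(X \right)} = 9 + \frac{1}{3} \left(-2\right) = 9 - \frac{2}{3} = \frac{25}{3}$)
$f{\left(a,Z \right)} = -2 + a$
$n{\left(t \right)} = -5$ ($n{\left(t \right)} = 1 - 6 = -5$)
$22 n{\left(1 \right)} + f{\left(4,-1 \right)} = 22 \left(-5\right) + \left(-2 + 4\right) = -110 + 2 = -108$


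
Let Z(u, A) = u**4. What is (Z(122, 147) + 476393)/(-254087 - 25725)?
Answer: -222009849/279812 ≈ -793.42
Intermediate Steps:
(Z(122, 147) + 476393)/(-254087 - 25725) = (122**4 + 476393)/(-254087 - 25725) = (221533456 + 476393)/(-279812) = 222009849*(-1/279812) = -222009849/279812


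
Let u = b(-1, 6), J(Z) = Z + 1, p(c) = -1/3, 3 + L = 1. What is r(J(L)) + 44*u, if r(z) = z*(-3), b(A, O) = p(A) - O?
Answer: -827/3 ≈ -275.67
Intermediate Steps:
L = -2 (L = -3 + 1 = -2)
p(c) = -⅓ (p(c) = -1*⅓ = -⅓)
J(Z) = 1 + Z
b(A, O) = -⅓ - O
r(z) = -3*z
u = -19/3 (u = -⅓ - 1*6 = -⅓ - 6 = -19/3 ≈ -6.3333)
r(J(L)) + 44*u = -3*(1 - 2) + 44*(-19/3) = -3*(-1) - 836/3 = 3 - 836/3 = -827/3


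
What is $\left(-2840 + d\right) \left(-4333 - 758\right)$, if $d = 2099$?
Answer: $3772431$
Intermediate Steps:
$\left(-2840 + d\right) \left(-4333 - 758\right) = \left(-2840 + 2099\right) \left(-4333 - 758\right) = \left(-741\right) \left(-5091\right) = 3772431$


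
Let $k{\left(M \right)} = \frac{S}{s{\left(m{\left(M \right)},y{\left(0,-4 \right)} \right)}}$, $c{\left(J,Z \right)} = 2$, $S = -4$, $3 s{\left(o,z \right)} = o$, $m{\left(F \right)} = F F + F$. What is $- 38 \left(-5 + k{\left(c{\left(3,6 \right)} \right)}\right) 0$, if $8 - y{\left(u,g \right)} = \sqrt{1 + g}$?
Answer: $0$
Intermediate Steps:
$y{\left(u,g \right)} = 8 - \sqrt{1 + g}$
$m{\left(F \right)} = F + F^{2}$ ($m{\left(F \right)} = F^{2} + F = F + F^{2}$)
$s{\left(o,z \right)} = \frac{o}{3}$
$k{\left(M \right)} = - \frac{12}{M \left(1 + M\right)}$ ($k{\left(M \right)} = - \frac{4}{\frac{1}{3} M \left(1 + M\right)} = - 4 \frac{3}{M \left(1 + M\right)} = - \frac{12}{M \left(1 + M\right)}$)
$- 38 \left(-5 + k{\left(c{\left(3,6 \right)} \right)}\right) 0 = - 38 \left(-5 - \frac{12}{2 \left(1 + 2\right)}\right) 0 = - 38 \left(-5 - \frac{6}{3}\right) 0 = - 38 \left(-5 - 6 \cdot \frac{1}{3}\right) 0 = - 38 \left(-5 - 2\right) 0 = - 38 \left(\left(-7\right) 0\right) = \left(-38\right) 0 = 0$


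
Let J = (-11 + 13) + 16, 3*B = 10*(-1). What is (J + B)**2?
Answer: 1936/9 ≈ 215.11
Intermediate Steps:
B = -10/3 (B = (10*(-1))/3 = (1/3)*(-10) = -10/3 ≈ -3.3333)
J = 18 (J = 2 + 16 = 18)
(J + B)**2 = (18 - 10/3)**2 = (44/3)**2 = 1936/9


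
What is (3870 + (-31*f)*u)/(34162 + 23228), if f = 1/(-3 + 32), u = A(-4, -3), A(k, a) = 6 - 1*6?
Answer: 129/1913 ≈ 0.067433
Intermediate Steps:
A(k, a) = 0 (A(k, a) = 6 - 6 = 0)
u = 0
f = 1/29 ≈ 0.034483
(3870 + (-31*f)*u)/(34162 + 23228) = (3870 - 31*1/29*0)/(34162 + 23228) = (3870 - 31/29*0)/57390 = (3870 + 0)*(1/57390) = 3870*(1/57390) = 129/1913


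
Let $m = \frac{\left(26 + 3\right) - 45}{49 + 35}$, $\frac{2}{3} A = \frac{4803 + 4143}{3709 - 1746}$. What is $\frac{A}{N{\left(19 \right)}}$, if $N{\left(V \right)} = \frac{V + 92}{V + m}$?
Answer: $\frac{84135}{72631} \approx 1.1584$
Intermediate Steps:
$A = \frac{13419}{1963}$ ($A = \frac{3 \frac{4803 + 4143}{3709 - 1746}}{2} = \frac{3 \cdot \frac{8946}{1963}}{2} = \frac{3 \cdot 8946 \cdot \frac{1}{1963}}{2} = \frac{3}{2} \cdot \frac{8946}{1963} = \frac{13419}{1963} \approx 6.836$)
$m = - \frac{4}{21}$ ($m = \frac{29 - 45}{84} = \left(-16\right) \frac{1}{84} = - \frac{4}{21} \approx -0.19048$)
$N{\left(V \right)} = \frac{92 + V}{- \frac{4}{21} + V}$ ($N{\left(V \right)} = \frac{V + 92}{V - \frac{4}{21}} = \frac{92 + V}{- \frac{4}{21} + V}$)
$\frac{A}{N{\left(19 \right)}} = \frac{13419}{1963 \frac{21 \left(92 + 19\right)}{-4 + 21 \cdot 19}} = \frac{13419}{1963 \cdot 21 \frac{1}{-4 + 399} \cdot 111} = \frac{13419}{1963 \cdot 21 \cdot \frac{1}{395} \cdot 111} = \frac{13419}{1963 \cdot \frac{2331}{395}} = \frac{13419}{1963} \cdot \frac{395}{2331} = \frac{84135}{72631}$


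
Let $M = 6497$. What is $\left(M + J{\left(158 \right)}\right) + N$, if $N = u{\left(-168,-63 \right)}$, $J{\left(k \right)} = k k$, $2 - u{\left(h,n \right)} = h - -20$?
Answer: $31611$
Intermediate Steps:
$u{\left(h,n \right)} = -18 - h$ ($u{\left(h,n \right)} = 2 - \left(h - -20\right) = 2 - \left(h + 20\right) = 2 - \left(20 + h\right) = -18 - h$)
$J{\left(k \right)} = k^{2}$
$N = 150$ ($N = -18 - -168 = -18 + 168 = 150$)
$\left(M + J{\left(158 \right)}\right) + N = \left(6497 + 158^{2}\right) + 150 = \left(6497 + 24964\right) + 150 = 31461 + 150 = 31611$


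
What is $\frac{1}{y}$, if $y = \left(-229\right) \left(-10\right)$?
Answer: $\frac{1}{2290} \approx 0.00043668$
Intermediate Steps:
$y = 2290$
$\frac{1}{y} = \frac{1}{2290}$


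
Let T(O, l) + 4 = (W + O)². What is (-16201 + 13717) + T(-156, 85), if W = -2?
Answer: 22476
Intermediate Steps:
T(O, l) = -4 + (-2 + O)²
(-16201 + 13717) + T(-156, 85) = (-16201 + 13717) - 156*(-4 - 156) = -2484 - 156*(-160) = -2484 + 24960 = 22476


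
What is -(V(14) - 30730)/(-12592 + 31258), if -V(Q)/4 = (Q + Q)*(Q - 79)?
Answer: 11725/9333 ≈ 1.2563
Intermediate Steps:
V(Q) = -8*Q*(-79 + Q) (V(Q) = -4*(Q + Q)*(Q - 79) = -4*2*Q*(-79 + Q) = -8*Q*(-79 + Q))
-(V(14) - 30730)/(-12592 + 31258) = -(8*14*(79 - 1*14) - 30730)/(-12592 + 31258) = -(8*14*(79 - 14) - 30730)/18666 = -(8*14*65 - 30730)/18666 = -(7280 - 30730)/18666 = -(-23450)/18666 = -1*(-11725/9333) = 11725/9333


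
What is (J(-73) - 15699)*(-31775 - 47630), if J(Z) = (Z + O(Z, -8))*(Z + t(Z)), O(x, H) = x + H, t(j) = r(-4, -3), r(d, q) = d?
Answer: 304994605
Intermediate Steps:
t(j) = -4
O(x, H) = H + x
J(Z) = (-8 + 2*Z)*(-4 + Z) (J(Z) = (Z + (-8 + Z))*(Z - 4) = (-8 + 2*Z)*(-4 + Z))
(J(-73) - 15699)*(-31775 - 47630) = ((32 - 16*(-73) + 2*(-73)²) - 15699)*(-31775 - 47630) = ((32 + 1168 + 2*5329) - 15699)*(-79405) = ((32 + 1168 + 10658) - 15699)*(-79405) = (11858 - 15699)*(-79405) = -3841*(-79405) = 304994605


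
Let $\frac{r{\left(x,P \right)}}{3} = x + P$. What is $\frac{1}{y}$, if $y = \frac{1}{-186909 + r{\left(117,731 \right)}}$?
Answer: $-184365$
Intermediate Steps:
$r{\left(x,P \right)} = 3 P + 3 x$ ($r{\left(x,P \right)} = 3 \left(x + P\right) = 3 \left(P + x\right) = 3 P + 3 x$)
$y = - \frac{1}{184365}$ ($y = \frac{1}{-186909 + \left(3 \cdot 731 + 3 \cdot 117\right)} = \frac{1}{-186909 + \left(2193 + 351\right)} = \frac{1}{-186909 + 2544} = \frac{1}{-184365} = - \frac{1}{184365} \approx -5.424 \cdot 10^{-6}$)
$\frac{1}{y} = \frac{1}{- \frac{1}{184365}} = -184365$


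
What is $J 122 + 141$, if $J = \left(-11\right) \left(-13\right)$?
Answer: $17587$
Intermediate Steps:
$J = 143$
$J 122 + 141 = 143 \cdot 122 + 141 = 17446 + 141 = 17587$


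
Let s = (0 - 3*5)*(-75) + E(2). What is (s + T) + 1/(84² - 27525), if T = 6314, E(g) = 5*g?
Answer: 152473580/20469 ≈ 7449.0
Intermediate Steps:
s = 1135 (s = (0 - 3*5)*(-75) + 5*2 = (0 - 15)*(-75) + 10 = -15*(-75) + 10 = 1125 + 10 = 1135)
(s + T) + 1/(84² - 27525) = (1135 + 6314) + 1/(84² - 27525) = 7449 + 1/(7056 - 27525) = 7449 + 1/(-20469) = 7449 - 1/20469 = 152473580/20469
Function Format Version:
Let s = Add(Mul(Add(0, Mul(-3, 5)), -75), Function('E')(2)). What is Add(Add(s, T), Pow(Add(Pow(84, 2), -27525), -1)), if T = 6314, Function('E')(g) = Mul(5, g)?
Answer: Rational(152473580, 20469) ≈ 7449.0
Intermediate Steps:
s = 1135 (s = Add(Mul(Add(0, Mul(-3, 5)), -75), Mul(5, 2)) = Add(Mul(Add(0, -15), -75), 10) = Add(Mul(-15, -75), 10) = Add(1125, 10) = 1135)
Add(Add(s, T), Pow(Add(Pow(84, 2), -27525), -1)) = Add(Add(1135, 6314), Pow(Add(Pow(84, 2), -27525), -1)) = Add(7449, Pow(Add(7056, -27525), -1)) = Add(7449, Pow(-20469, -1)) = Add(7449, Rational(-1, 20469)) = Rational(152473580, 20469)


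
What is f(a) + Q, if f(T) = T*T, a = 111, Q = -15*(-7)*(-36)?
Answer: 8541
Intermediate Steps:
Q = -3780 (Q = 105*(-36) = -3780)
f(T) = T²
f(a) + Q = 111² - 3780 = 12321 - 3780 = 8541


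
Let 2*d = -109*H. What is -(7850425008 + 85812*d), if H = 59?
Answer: -7574496522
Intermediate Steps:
d = -6431/2 (d = (-109*59)/2 = (½)*(-6431) = -6431/2 ≈ -3215.5)
-(7850425008 + 85812*d) = -85812/(1/(-6431/2 + 91484)) = -85812/(1/(176537/2)) = -85812/2/176537 = -85812*176537/2 = -7574496522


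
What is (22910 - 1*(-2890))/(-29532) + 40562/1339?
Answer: 96944232/3295279 ≈ 29.419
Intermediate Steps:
(22910 - 1*(-2890))/(-29532) + 40562/1339 = (22910 + 2890)*(-1/29532) + 40562*(1/1339) = 25800*(-1/29532) + 40562/1339 = -2150/2461 + 40562/1339 = 96944232/3295279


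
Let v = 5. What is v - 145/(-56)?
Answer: 425/56 ≈ 7.5893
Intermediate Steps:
v - 145/(-56) = 5 - 145/(-56) = 5 - 145*(-1/56) = 5 + 145/56 = 425/56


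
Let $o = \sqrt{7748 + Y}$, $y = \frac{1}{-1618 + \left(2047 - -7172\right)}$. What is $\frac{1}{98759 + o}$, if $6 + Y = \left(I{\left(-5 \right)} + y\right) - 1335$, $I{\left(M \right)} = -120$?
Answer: $\frac{750667159}{74135090168193} - \frac{4 \sqrt{22702043518}}{74135090168193} \approx 1.0118 \cdot 10^{-5}$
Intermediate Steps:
$y = \frac{1}{7601}$ ($y = \frac{1}{-1618 + \left(2047 + 7172\right)} = \frac{1}{-1618 + 9219} = \frac{1}{7601} \approx 0.00013156$)
$Y = - \frac{11105060}{7601}$ ($Y = -6 + \left(\left(-120 + \frac{1}{7601}\right) - 1335\right) = -6 - \frac{11059454}{7601} = - \frac{11105060}{7601} \approx -1461.0$)
$o = \frac{4 \sqrt{22702043518}}{7601}$ ($o = \sqrt{7748 - \frac{11105060}{7601}} = \sqrt{\frac{47787488}{7601}} = \frac{4 \sqrt{22702043518}}{7601} \approx 79.291$)
$\frac{1}{98759 + o} = \frac{1}{98759 + \frac{4 \sqrt{22702043518}}{7601}}$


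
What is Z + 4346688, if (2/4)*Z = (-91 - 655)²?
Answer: 5459720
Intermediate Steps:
Z = 1113032 (Z = 2*(-91 - 655)² = 2*(-746)² = 2*556516 = 1113032)
Z + 4346688 = 1113032 + 4346688 = 5459720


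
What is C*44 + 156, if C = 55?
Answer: 2576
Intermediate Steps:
C*44 + 156 = 55*44 + 156 = 2420 + 156 = 2576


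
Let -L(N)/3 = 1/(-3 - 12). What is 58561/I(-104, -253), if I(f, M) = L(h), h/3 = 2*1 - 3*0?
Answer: 292805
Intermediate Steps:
h = 6 (h = 3*(2*1 - 3*0) = 3*(2 + 0) = 3*2 = 6)
L(N) = ⅕ (L(N) = -3/(-3 - 12) = -3/(-15) = -3*(-1/15) = ⅕)
I(f, M) = ⅕
58561/I(-104, -253) = 58561/(⅕) = 58561*5 = 292805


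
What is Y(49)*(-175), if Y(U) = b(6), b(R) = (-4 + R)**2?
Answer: -700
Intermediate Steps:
Y(U) = 4 (Y(U) = (-4 + 6)**2 = 2**2 = 4)
Y(49)*(-175) = 4*(-175) = -700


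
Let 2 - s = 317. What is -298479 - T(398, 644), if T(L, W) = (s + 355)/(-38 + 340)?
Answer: -45070349/151 ≈ -2.9848e+5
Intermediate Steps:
s = -315 (s = 2 - 1*317 = 2 - 317 = -315)
T(L, W) = 20/151 (T(L, W) = (-315 + 355)/(-38 + 340) = 40/302 = 40*(1/302) = 20/151)
-298479 - T(398, 644) = -298479 - 1*20/151 = -298479 - 20/151 = -45070349/151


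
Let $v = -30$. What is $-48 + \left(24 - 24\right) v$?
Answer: $-48$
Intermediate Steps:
$-48 + \left(24 - 24\right) v = -48 + \left(24 - 24\right) \left(-30\right) = -48 + 0 \left(-30\right) = -48 + 0 = -48$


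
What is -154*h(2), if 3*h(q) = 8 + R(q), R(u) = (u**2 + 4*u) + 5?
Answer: -3850/3 ≈ -1283.3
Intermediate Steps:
R(u) = 5 + u**2 + 4*u
h(q) = 13/3 + q**2/3 + 4*q/3 (h(q) = (8 + (5 + q**2 + 4*q))/3 = (13 + q**2 + 4*q)/3 = 13/3 + q**2/3 + 4*q/3)
-154*h(2) = -154*(13/3 + (1/3)*2**2 + (4/3)*2) = -154*(13/3 + (1/3)*4 + 8/3) = -154*(13/3 + 4/3 + 8/3) = -154*25/3 = -3850/3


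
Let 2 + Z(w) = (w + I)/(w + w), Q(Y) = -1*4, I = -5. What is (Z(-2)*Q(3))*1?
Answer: 1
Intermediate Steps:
Q(Y) = -4
Z(w) = -2 + (-5 + w)/(2*w) (Z(w) = -2 + (w - 5)/(w + w) = -2 + (-5 + w)/((2*w)) = -2 + (-5 + w)*(1/(2*w)) = -2 + (-5 + w)/(2*w))
(Z(-2)*Q(3))*1 = (((½)*(-5 - 3*(-2))/(-2))*(-4))*1 = (((½)*(-½)*(-5 + 6))*(-4))*1 = (((½)*(-½)*1)*(-4))*1 = -¼*(-4)*1 = 1*1 = 1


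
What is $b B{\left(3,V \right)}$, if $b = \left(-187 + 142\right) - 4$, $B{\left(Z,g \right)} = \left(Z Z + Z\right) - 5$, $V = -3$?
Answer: $-343$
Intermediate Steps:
$B{\left(Z,g \right)} = -5 + Z + Z^{2}$ ($B{\left(Z,g \right)} = \left(Z^{2} + Z\right) - 5 = \left(Z + Z^{2}\right) - 5 = -5 + Z + Z^{2}$)
$b = -49$ ($b = -45 - 4 = -49$)
$b B{\left(3,V \right)} = - 49 \left(-5 + 3 + 3^{2}\right) = - 49 \left(-5 + 3 + 9\right) = \left(-49\right) 7 = -343$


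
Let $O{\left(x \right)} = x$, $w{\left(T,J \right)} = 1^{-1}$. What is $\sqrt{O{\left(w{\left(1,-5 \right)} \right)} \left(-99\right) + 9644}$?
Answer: $\sqrt{9545} \approx 97.698$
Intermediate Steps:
$w{\left(T,J \right)} = 1$
$\sqrt{O{\left(w{\left(1,-5 \right)} \right)} \left(-99\right) + 9644} = \sqrt{1 \left(-99\right) + 9644} = \sqrt{-99 + 9644} = \sqrt{9545}$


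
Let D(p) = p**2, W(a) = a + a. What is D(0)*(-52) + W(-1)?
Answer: -2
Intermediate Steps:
W(a) = 2*a
D(0)*(-52) + W(-1) = 0**2*(-52) + 2*(-1) = 0*(-52) - 2 = 0 - 2 = -2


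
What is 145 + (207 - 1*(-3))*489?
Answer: 102835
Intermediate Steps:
145 + (207 - 1*(-3))*489 = 145 + (207 + 3)*489 = 145 + 210*489 = 145 + 102690 = 102835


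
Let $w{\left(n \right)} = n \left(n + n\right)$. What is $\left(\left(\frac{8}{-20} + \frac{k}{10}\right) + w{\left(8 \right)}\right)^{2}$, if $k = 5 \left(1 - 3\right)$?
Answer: $\frac{400689}{25} \approx 16028.0$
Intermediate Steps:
$k = -10$ ($k = 5 \left(1 + \left(-5 + 2\right)\right) = 5 \left(1 - 3\right) = 5 \left(-2\right) = -10$)
$w{\left(n \right)} = 2 n^{2}$ ($w{\left(n \right)} = n 2 n = 2 n^{2}$)
$\left(\left(\frac{8}{-20} + \frac{k}{10}\right) + w{\left(8 \right)}\right)^{2} = \left(\left(\frac{8}{-20} - \frac{10}{10}\right) + 2 \cdot 8^{2}\right)^{2} = \left(\left(8 \left(- \frac{1}{20}\right) - 1\right) + 2 \cdot 64\right)^{2} = \left(\left(- \frac{2}{5} - 1\right) + 128\right)^{2} = \left(- \frac{7}{5} + 128\right)^{2} = \left(\frac{633}{5}\right)^{2} = \frac{400689}{25}$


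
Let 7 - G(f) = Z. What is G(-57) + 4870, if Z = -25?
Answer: 4902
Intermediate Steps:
G(f) = 32 (G(f) = 7 - 1*(-25) = 7 + 25 = 32)
G(-57) + 4870 = 32 + 4870 = 4902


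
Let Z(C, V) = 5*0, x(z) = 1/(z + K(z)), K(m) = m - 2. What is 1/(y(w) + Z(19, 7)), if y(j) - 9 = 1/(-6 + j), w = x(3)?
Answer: 23/203 ≈ 0.11330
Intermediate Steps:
K(m) = -2 + m
x(z) = 1/(-2 + 2*z) (x(z) = 1/(z + (-2 + z)) = 1/(-2 + 2*z))
w = ¼ (w = 1/(2*(-1 + 3)) = (½)/2 = (½)*(½) = ¼ ≈ 0.25000)
y(j) = 9 + 1/(-6 + j)
Z(C, V) = 0
1/(y(w) + Z(19, 7)) = 1/((-53 + 9*(¼))/(-6 + ¼) + 0) = 1/((-53 + 9/4)/(-23/4) + 0) = 1/(-4/23*(-203/4) + 0) = 1/(203/23 + 0) = 1/(203/23) = 23/203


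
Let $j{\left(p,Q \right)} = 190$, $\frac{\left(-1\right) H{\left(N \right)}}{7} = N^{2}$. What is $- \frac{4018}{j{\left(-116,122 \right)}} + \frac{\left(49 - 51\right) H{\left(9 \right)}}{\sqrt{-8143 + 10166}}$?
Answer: $- \frac{2009}{95} + \frac{162 \sqrt{7}}{17} \approx 4.0651$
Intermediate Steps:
$H{\left(N \right)} = - 7 N^{2}$
$- \frac{4018}{j{\left(-116,122 \right)}} + \frac{\left(49 - 51\right) H{\left(9 \right)}}{\sqrt{-8143 + 10166}} = - \frac{4018}{190} + \frac{\left(49 - 51\right) \left(- 7 \cdot 9^{2}\right)}{\sqrt{-8143 + 10166}} = \left(-4018\right) \frac{1}{190} + \frac{\left(-2\right) \left(\left(-7\right) 81\right)}{\sqrt{2023}} = - \frac{2009}{95} + \frac{\left(-2\right) \left(-567\right)}{17 \sqrt{7}} = - \frac{2009}{95} + 1134 \frac{\sqrt{7}}{119} = - \frac{2009}{95} + \frac{162 \sqrt{7}}{17}$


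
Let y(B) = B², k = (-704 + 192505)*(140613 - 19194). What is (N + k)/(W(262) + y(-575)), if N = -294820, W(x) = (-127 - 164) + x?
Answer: 23287990799/330596 ≈ 70443.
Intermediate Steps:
W(x) = -291 + x
k = 23288285619 (k = 191801*121419 = 23288285619)
(N + k)/(W(262) + y(-575)) = (-294820 + 23288285619)/((-291 + 262) + (-575)²) = 23287990799/(-29 + 330625) = 23287990799/330596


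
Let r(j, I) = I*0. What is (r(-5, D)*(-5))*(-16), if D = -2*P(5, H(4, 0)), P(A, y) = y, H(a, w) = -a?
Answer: 0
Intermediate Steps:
D = 8 (D = -(-2)*4 = -2*(-4) = 8)
r(j, I) = 0
(r(-5, D)*(-5))*(-16) = (0*(-5))*(-16) = 0*(-16) = 0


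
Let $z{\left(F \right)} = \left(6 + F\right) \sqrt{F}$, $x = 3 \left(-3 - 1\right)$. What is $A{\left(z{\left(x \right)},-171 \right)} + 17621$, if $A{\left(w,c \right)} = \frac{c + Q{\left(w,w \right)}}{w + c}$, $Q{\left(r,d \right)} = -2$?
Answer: $\frac{58099724}{3297} - \frac{692 i \sqrt{3}}{9891} \approx 17622.0 - 0.12118 i$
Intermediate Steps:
$x = -12$ ($x = 3 \left(-4\right) = -12$)
$z{\left(F \right)} = \sqrt{F} \left(6 + F\right)$
$A{\left(w,c \right)} = \frac{-2 + c}{c + w}$ ($A{\left(w,c \right)} = \frac{c - 2}{w + c} = \frac{-2 + c}{c + w}$)
$A{\left(z{\left(x \right)},-171 \right)} + 17621 = \frac{-2 - 171}{-171 + \sqrt{-12} \left(6 - 12\right)} + 17621 = \frac{1}{-171 + 2 i \sqrt{3} \left(-6\right)} \left(-173\right) + 17621 = \frac{1}{-171 - 12 i \sqrt{3}} \left(-173\right) + 17621 = - \frac{173}{-171 - 12 i \sqrt{3}} + 17621 = 17621 - \frac{173}{-171 - 12 i \sqrt{3}}$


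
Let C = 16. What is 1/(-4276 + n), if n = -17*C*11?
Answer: -1/7268 ≈ -0.00013759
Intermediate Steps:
n = -2992 (n = -17*16*11 = -272*11 = -2992)
1/(-4276 + n) = 1/(-4276 - 2992) = 1/(-7268) = -1/7268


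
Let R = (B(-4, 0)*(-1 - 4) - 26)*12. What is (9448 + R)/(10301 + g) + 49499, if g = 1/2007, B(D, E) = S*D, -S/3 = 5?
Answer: 255839695661/5168527 ≈ 49500.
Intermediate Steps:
S = -15 (S = -3*5 = -15)
B(D, E) = -15*D
g = 1/2007 ≈ 0.00049826
R = -3912 (R = ((-15*(-4))*(-1 - 4) - 26)*12 = (60*(-5) - 26)*12 = (-300 - 26)*12 = -326*12 = -3912)
(9448 + R)/(10301 + g) + 49499 = (9448 - 3912)/(10301 + 1/2007) + 49499 = 5536/(20674108/2007) + 49499 = 5536*(2007/20674108) + 49499 = 2777688/5168527 + 49499 = 255839695661/5168527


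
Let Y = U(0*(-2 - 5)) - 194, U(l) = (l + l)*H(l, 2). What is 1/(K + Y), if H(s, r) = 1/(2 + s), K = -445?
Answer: -1/639 ≈ -0.0015649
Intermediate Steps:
U(l) = 2*l/(2 + l) (U(l) = (l + l)/(2 + l) = (2*l)/(2 + l) = 2*l/(2 + l))
Y = -194 (Y = 2*(0*(-2 - 5))/(2 + 0*(-2 - 5)) - 194 = 2*(0*(-7))/(2 + 0*(-7)) - 194 = 2*0/(2 + 0) - 194 = 2*0/2 - 194 = 2*0*(½) - 194 = 0 - 194 = -194)
1/(K + Y) = 1/(-445 - 194) = 1/(-639) = -1/639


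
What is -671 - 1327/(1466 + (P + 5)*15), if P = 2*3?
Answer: -1095728/1631 ≈ -671.81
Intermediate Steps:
P = 6
-671 - 1327/(1466 + (P + 5)*15) = -671 - 1327/(1466 + (6 + 5)*15) = -671 - 1327/(1466 + 11*15) = -671 - 1327/(1466 + 165) = -671 - 1327/1631 = -1095728/1631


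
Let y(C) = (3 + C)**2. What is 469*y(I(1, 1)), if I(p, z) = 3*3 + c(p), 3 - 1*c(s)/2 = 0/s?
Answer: 151956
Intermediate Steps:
c(s) = 6 (c(s) = 6 - 0/s = 6 - 2*0 = 6 + 0 = 6)
I(p, z) = 15 (I(p, z) = 3*3 + 6 = 9 + 6 = 15)
469*y(I(1, 1)) = 469*(3 + 15)**2 = 469*18**2 = 469*324 = 151956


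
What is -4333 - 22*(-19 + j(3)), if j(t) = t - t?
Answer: -3915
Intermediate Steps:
j(t) = 0
-4333 - 22*(-19 + j(3)) = -4333 - 22*(-19 + 0) = -4333 - 22*(-19) = -4333 + 418 = -3915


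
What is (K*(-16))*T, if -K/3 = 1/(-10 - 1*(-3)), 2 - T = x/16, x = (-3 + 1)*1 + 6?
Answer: -12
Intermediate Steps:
x = 4 (x = -2*1 + 6 = -2 + 6 = 4)
T = 7/4 (T = 2 - 4/16 = 2 - 1*¼ = 2 - ¼ = 7/4 ≈ 1.7500)
K = 3/7 (K = -3/(-10 - 1*(-3)) = -3/(-10 + 3) = -3/(-7) = -3*(-⅐) = 3/7 ≈ 0.42857)
(K*(-16))*T = ((3/7)*(-16))*(7/4) = -48/7*7/4 = -12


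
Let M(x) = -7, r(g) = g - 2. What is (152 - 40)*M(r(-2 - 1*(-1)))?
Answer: -784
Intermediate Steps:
r(g) = -2 + g
(152 - 40)*M(r(-2 - 1*(-1))) = (152 - 40)*(-7) = 112*(-7) = -784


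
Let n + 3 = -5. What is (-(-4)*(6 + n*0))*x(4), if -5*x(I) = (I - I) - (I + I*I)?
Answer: 96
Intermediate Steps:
n = -8 (n = -3 - 5 = -8)
x(I) = I/5 + I**2/5 (x(I) = -((I - I) - (I + I*I))/5 = -(0 - (I + I**2))/5 = -(0 + (-I - I**2))/5 = -(-I - I**2)/5 = I/5 + I**2/5)
(-(-4)*(6 + n*0))*x(4) = (-(-4)*(6 - 8*0))*((1/5)*4*(1 + 4)) = (-(-4)*(6 + 0))*((1/5)*4*5) = -(-4)*6*4 = -1*(-24)*4 = 24*4 = 96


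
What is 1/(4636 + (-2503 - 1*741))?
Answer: 1/1392 ≈ 0.00071839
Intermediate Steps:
1/(4636 + (-2503 - 1*741)) = 1/(4636 + (-2503 - 741)) = 1/(4636 - 3244) = 1/1392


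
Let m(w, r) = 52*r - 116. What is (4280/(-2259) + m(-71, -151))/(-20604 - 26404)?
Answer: 2250499/13273884 ≈ 0.16954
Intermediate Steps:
m(w, r) = -116 + 52*r
(4280/(-2259) + m(-71, -151))/(-20604 - 26404) = (4280/(-2259) + (-116 + 52*(-151)))/(-20604 - 26404) = (4280*(-1/2259) + (-116 - 7852))/(-47008) = (-4280/2259 - 7968)*(-1/47008) = -18003992/2259*(-1/47008) = 2250499/13273884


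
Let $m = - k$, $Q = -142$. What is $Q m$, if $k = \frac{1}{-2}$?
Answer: $-71$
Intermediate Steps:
$k = - \frac{1}{2} \approx -0.5$
$m = \frac{1}{2}$ ($m = \left(-1\right) \left(- \frac{1}{2}\right) = \frac{1}{2} \approx 0.5$)
$Q m = \left(-142\right) \frac{1}{2} = -71$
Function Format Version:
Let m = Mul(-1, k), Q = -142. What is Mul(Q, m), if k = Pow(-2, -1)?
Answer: -71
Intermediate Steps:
k = Rational(-1, 2) ≈ -0.50000
m = Rational(1, 2) (m = Mul(-1, Rational(-1, 2)) = Rational(1, 2) ≈ 0.50000)
Mul(Q, m) = Mul(-142, Rational(1, 2)) = -71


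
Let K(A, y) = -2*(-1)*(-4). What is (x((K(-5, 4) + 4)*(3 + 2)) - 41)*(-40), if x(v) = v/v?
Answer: 1600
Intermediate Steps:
K(A, y) = -8 (K(A, y) = 2*(-4) = -8)
x(v) = 1
(x((K(-5, 4) + 4)*(3 + 2)) - 41)*(-40) = (1 - 41)*(-40) = -40*(-40) = 1600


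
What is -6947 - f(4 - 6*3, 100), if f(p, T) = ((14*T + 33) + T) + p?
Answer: -8466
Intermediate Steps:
f(p, T) = 33 + p + 15*T (f(p, T) = ((33 + 14*T) + T) + p = (33 + 15*T) + p = 33 + p + 15*T)
-6947 - f(4 - 6*3, 100) = -6947 - (33 + (4 - 6*3) + 15*100) = -6947 - (33 + (4 - 18) + 1500) = -6947 - (33 - 14 + 1500) = -6947 - 1*1519 = -6947 - 1519 = -8466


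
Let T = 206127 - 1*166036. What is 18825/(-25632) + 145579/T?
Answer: 992255951/342537504 ≈ 2.8968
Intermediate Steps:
T = 40091 (T = 206127 - 166036 = 40091)
18825/(-25632) + 145579/T = 18825/(-25632) + 145579/40091 = 18825*(-1/25632) + 145579*(1/40091) = -6275/8544 + 145579/40091 = 992255951/342537504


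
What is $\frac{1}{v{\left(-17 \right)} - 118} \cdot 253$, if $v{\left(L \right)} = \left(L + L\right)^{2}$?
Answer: $\frac{253}{1038} \approx 0.24374$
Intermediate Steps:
$v{\left(L \right)} = 4 L^{2}$ ($v{\left(L \right)} = \left(2 L\right)^{2} = 4 L^{2}$)
$\frac{1}{v{\left(-17 \right)} - 118} \cdot 253 = \frac{1}{4 \left(-17\right)^{2} - 118} \cdot 253 = \frac{1}{4 \cdot 289 - 118} \cdot 253 = \frac{1}{1156 - 118} \cdot 253 = \frac{1}{1038} \cdot 253 = \frac{253}{1038}$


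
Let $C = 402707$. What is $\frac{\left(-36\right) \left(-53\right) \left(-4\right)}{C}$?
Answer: $- \frac{7632}{402707} \approx -0.018952$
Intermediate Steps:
$\frac{\left(-36\right) \left(-53\right) \left(-4\right)}{C} = \frac{\left(-36\right) \left(-53\right) \left(-4\right)}{402707} = 1908 \left(-4\right) \frac{1}{402707} = \left(-7632\right) \frac{1}{402707} = - \frac{7632}{402707}$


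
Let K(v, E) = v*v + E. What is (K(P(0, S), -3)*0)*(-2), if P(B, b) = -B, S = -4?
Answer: 0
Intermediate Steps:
K(v, E) = E + v² (K(v, E) = v² + E = E + v²)
(K(P(0, S), -3)*0)*(-2) = ((-3 + (-1*0)²)*0)*(-2) = ((-3 + 0²)*0)*(-2) = ((-3 + 0)*0)*(-2) = -3*0*(-2) = 0*(-2) = 0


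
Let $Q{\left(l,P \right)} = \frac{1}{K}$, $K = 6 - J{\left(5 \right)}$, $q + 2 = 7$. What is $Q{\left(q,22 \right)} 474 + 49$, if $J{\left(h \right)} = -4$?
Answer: $\frac{482}{5} \approx 96.4$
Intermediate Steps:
$q = 5$ ($q = -2 + 7 = 5$)
$K = 10$ ($K = 6 - -4 = 6 + 4 = 10$)
$Q{\left(l,P \right)} = \frac{1}{10}$
$Q{\left(q,22 \right)} 474 + 49 = \frac{1}{10} \cdot 474 + 49 = \frac{237}{5} + 49 = \frac{482}{5}$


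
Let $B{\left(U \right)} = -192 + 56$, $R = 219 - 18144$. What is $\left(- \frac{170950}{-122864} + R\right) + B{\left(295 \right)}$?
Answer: $- \frac{1109437877}{61432} \approx -18060.0$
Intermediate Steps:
$R = -17925$ ($R = 219 - 18144 = -17925$)
$B{\left(U \right)} = -136$
$\left(- \frac{170950}{-122864} + R\right) + B{\left(295 \right)} = \left(- \frac{170950}{-122864} - 17925\right) - 136 = \left(\left(-170950\right) \left(- \frac{1}{122864}\right) - 17925\right) - 136 = \left(\frac{85475}{61432} - 17925\right) - 136 = - \frac{1101083125}{61432} - 136 = - \frac{1109437877}{61432}$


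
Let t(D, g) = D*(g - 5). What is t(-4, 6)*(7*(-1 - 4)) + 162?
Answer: 302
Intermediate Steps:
t(D, g) = D*(-5 + g)
t(-4, 6)*(7*(-1 - 4)) + 162 = (-4*(-5 + 6))*(7*(-1 - 4)) + 162 = (-4*1)*(7*(-5)) + 162 = -4*(-35) + 162 = 140 + 162 = 302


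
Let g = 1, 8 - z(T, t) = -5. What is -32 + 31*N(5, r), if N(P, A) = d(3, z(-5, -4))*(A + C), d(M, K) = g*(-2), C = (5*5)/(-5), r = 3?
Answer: 92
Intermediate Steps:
z(T, t) = 13 (z(T, t) = 8 - 1*(-5) = 8 + 5 = 13)
C = -5 (C = 25*(-1/5) = -5)
d(M, K) = -2 (d(M, K) = 1*(-2) = -2)
N(P, A) = 10 - 2*A (N(P, A) = -2*(A - 5) = -2*(-5 + A) = 10 - 2*A)
-32 + 31*N(5, r) = -32 + 31*(10 - 2*3) = -32 + 31*(10 - 6) = -32 + 31*4 = -32 + 124 = 92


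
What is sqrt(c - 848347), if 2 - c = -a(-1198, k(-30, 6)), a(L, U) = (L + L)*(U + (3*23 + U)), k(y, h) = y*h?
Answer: I*sqrt(151109) ≈ 388.73*I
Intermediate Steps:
k(y, h) = h*y
a(L, U) = 2*L*(69 + 2*U) (a(L, U) = (2*L)*(U + (69 + U)) = (2*L)*(69 + 2*U) = 2*L*(69 + 2*U))
c = 697238 (c = 2 - (-1)*2*(-1198)*(69 + 2*(6*(-30))) = 2 - (-1)*2*(-1198)*(69 + 2*(-180)) = 2 - (-1)*2*(-1198)*(69 - 360) = 2 - (-1)*2*(-1198)*(-291) = 2 - (-1)*697236 = 2 - 1*(-697236) = 2 + 697236 = 697238)
sqrt(c - 848347) = sqrt(697238 - 848347) = sqrt(-151109) = I*sqrt(151109)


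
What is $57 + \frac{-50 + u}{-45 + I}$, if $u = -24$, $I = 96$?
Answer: $\frac{2833}{51} \approx 55.549$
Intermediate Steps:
$57 + \frac{-50 + u}{-45 + I} = 57 + \frac{-50 - 24}{-45 + 96} = 57 + \frac{1}{51} \left(-74\right) = 57 - \frac{74}{51} = \frac{2833}{51}$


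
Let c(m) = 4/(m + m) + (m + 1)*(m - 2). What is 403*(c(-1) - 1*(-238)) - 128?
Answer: 94980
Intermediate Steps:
c(m) = 2/m + (1 + m)*(-2 + m) (c(m) = 4/((2*m)) + (1 + m)*(-2 + m) = 4*(1/(2*m)) + (1 + m)*(-2 + m) = 2/m + (1 + m)*(-2 + m))
403*(c(-1) - 1*(-238)) - 128 = 403*((-2 + (-1)**2 - 1*(-1) + 2/(-1)) - 1*(-238)) - 128 = 403*((-2 + 1 + 1 + 2*(-1)) + 238) - 128 = 403*((-2 + 1 + 1 - 2) + 238) - 128 = 403*(-2 + 238) - 128 = 403*236 - 128 = 95108 - 128 = 94980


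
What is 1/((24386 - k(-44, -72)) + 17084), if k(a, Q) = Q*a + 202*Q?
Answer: 1/52846 ≈ 1.8923e-5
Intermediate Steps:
k(a, Q) = 202*Q + Q*a
1/((24386 - k(-44, -72)) + 17084) = 1/((24386 - (-72)*(202 - 44)) + 17084) = 1/((24386 - (-72)*158) + 17084) = 1/((24386 - 1*(-11376)) + 17084) = 1/((24386 + 11376) + 17084) = 1/(35762 + 17084) = 1/52846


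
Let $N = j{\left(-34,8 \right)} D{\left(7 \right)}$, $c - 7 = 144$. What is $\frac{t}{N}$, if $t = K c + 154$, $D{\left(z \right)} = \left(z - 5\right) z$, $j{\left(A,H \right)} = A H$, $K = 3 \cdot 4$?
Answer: $- \frac{983}{1904} \approx -0.51628$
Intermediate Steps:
$c = 151$ ($c = 7 + 144 = 151$)
$K = 12$
$D{\left(z \right)} = z \left(-5 + z\right)$ ($D{\left(z \right)} = \left(-5 + z\right) z = z \left(-5 + z\right)$)
$t = 1966$ ($t = 12 \cdot 151 + 154 = 1812 + 154 = 1966$)
$N = -3808$ ($N = \left(-34\right) 8 \cdot 7 \left(-5 + 7\right) = - 272 \cdot 7 \cdot 2 = \left(-272\right) 14 = -3808$)
$\frac{t}{N} = \frac{1966}{-3808} = 1966 \left(- \frac{1}{3808}\right) = - \frac{983}{1904}$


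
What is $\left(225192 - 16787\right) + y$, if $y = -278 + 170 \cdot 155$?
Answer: $234477$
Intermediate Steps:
$y = 26072$ ($y = -278 + 26350 = 26072$)
$\left(225192 - 16787\right) + y = \left(225192 - 16787\right) + 26072 = 208405 + 26072 = 234477$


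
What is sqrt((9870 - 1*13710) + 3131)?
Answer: I*sqrt(709) ≈ 26.627*I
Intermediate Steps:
sqrt((9870 - 1*13710) + 3131) = sqrt((9870 - 13710) + 3131) = sqrt(-3840 + 3131) = sqrt(-709) = I*sqrt(709)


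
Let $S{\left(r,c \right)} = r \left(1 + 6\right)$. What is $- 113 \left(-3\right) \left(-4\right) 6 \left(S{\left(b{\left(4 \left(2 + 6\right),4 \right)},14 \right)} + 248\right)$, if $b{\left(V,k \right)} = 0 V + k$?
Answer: $-2245536$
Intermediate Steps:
$b{\left(V,k \right)} = k$ ($b{\left(V,k \right)} = 0 + k = k$)
$S{\left(r,c \right)} = 7 r$ ($S{\left(r,c \right)} = r 7 = 7 r$)
$- 113 \left(-3\right) \left(-4\right) 6 \left(S{\left(b{\left(4 \left(2 + 6\right),4 \right)},14 \right)} + 248\right) = - 113 \left(-3\right) \left(-4\right) 6 \left(7 \cdot 4 + 248\right) = - 113 \cdot 12 \cdot 6 \left(28 + 248\right) = \left(-113\right) 72 \cdot 276 = \left(-8136\right) 276 = -2245536$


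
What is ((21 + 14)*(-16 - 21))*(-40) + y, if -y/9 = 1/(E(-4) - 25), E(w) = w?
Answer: 1502209/29 ≈ 51800.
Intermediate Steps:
y = 9/29 (y = -9/(-4 - 25) = -9/(-29) = -9*(-1/29) = 9/29 ≈ 0.31034)
((21 + 14)*(-16 - 21))*(-40) + y = ((21 + 14)*(-16 - 21))*(-40) + 9/29 = (35*(-37))*(-40) + 9/29 = -1295*(-40) + 9/29 = 51800 + 9/29 = 1502209/29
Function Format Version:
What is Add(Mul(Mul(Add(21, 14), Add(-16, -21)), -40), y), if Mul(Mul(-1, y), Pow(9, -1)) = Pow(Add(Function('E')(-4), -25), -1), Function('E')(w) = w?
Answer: Rational(1502209, 29) ≈ 51800.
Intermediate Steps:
y = Rational(9, 29) (y = Mul(-9, Pow(Add(-4, -25), -1)) = Mul(-9, Pow(-29, -1)) = Mul(-9, Rational(-1, 29)) = Rational(9, 29) ≈ 0.31034)
Add(Mul(Mul(Add(21, 14), Add(-16, -21)), -40), y) = Add(Mul(Mul(Add(21, 14), Add(-16, -21)), -40), Rational(9, 29)) = Add(Mul(Mul(35, -37), -40), Rational(9, 29)) = Add(Mul(-1295, -40), Rational(9, 29)) = Add(51800, Rational(9, 29)) = Rational(1502209, 29)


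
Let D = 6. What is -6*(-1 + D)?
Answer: -30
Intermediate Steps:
-6*(-1 + D) = -6*(-1 + 6) = -6*5 = -30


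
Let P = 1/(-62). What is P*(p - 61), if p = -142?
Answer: 203/62 ≈ 3.2742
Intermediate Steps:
P = -1/62 (P = 1*(-1/62) = -1/62 ≈ -0.016129)
P*(p - 61) = -(-142 - 61)/62 = -1/62*(-203) = 203/62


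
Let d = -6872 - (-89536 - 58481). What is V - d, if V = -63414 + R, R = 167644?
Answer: -36915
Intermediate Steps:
V = 104230 (V = -63414 + 167644 = 104230)
d = 141145 (d = -6872 - 1*(-148017) = -6872 + 148017 = 141145)
V - d = 104230 - 1*141145 = 104230 - 141145 = -36915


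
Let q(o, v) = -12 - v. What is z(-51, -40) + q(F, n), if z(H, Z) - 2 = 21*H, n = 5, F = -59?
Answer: -1086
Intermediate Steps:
z(H, Z) = 2 + 21*H
z(-51, -40) + q(F, n) = (2 + 21*(-51)) + (-12 - 1*5) = (2 - 1071) + (-12 - 5) = -1069 - 17 = -1086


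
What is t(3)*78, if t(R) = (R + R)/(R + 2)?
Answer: 468/5 ≈ 93.600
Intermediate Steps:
t(R) = 2*R/(2 + R) (t(R) = (2*R)/(2 + R) = 2*R/(2 + R))
t(3)*78 = (2*3/(2 + 3))*78 = (2*3/5)*78 = (2*3*(⅕))*78 = (6/5)*78 = 468/5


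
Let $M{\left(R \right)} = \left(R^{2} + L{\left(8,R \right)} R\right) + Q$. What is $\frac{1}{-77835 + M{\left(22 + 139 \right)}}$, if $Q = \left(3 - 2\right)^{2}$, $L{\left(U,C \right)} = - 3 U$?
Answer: $- \frac{1}{55777} \approx -1.7929 \cdot 10^{-5}$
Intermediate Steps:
$Q = 1$ ($Q = 1^{2} = 1$)
$M{\left(R \right)} = 1 + R^{2} - 24 R$ ($M{\left(R \right)} = \left(R^{2} + \left(-3\right) 8 R\right) + 1 = \left(R^{2} - 24 R\right) + 1 = 1 + R^{2} - 24 R$)
$\frac{1}{-77835 + M{\left(22 + 139 \right)}} = \frac{1}{-77835 + \left(1 + \left(22 + 139\right)^{2} - 24 \left(22 + 139\right)\right)} = \frac{1}{-77835 + \left(1 + 161^{2} - 3864\right)} = \frac{1}{-77835 + \left(1 + 25921 - 3864\right)} = \frac{1}{-77835 + 22058} = \frac{1}{-55777} = - \frac{1}{55777}$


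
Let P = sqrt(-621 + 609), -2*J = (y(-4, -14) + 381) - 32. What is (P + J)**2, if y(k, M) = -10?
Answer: 114873/4 - 678*I*sqrt(3) ≈ 28718.0 - 1174.3*I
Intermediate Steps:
J = -339/2 (J = -((-10 + 381) - 32)/2 = -(371 - 32)/2 = -1/2*339 = -339/2 ≈ -169.50)
P = 2*I*sqrt(3) (P = sqrt(-12) = 2*I*sqrt(3) ≈ 3.4641*I)
(P + J)**2 = (2*I*sqrt(3) - 339/2)**2 = (-339/2 + 2*I*sqrt(3))**2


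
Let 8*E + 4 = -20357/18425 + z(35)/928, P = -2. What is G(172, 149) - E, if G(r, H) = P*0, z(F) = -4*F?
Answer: 22466099/34196800 ≈ 0.65697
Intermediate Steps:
G(r, H) = 0 (G(r, H) = -2*0 = 0)
E = -22466099/34196800 (E = -1/2 + (-20357/18425 - 4*35/928)/8 = -1/2 + (-20357*1/18425 - 140*1/928)/8 = -1/2 + (-20357/18425 - 35/232)/8 = -1/2 + (1/8)*(-5367699/4274600) = -1/2 - 5367699/34196800 = -22466099/34196800 ≈ -0.65697)
G(172, 149) - E = 0 - 1*(-22466099/34196800) = 0 + 22466099/34196800 = 22466099/34196800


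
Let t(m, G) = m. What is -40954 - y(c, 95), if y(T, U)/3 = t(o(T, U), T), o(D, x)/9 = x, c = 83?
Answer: -43519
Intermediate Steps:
o(D, x) = 9*x
y(T, U) = 27*U (y(T, U) = 3*(9*U) = 27*U)
-40954 - y(c, 95) = -40954 - 27*95 = -40954 - 1*2565 = -40954 - 2565 = -43519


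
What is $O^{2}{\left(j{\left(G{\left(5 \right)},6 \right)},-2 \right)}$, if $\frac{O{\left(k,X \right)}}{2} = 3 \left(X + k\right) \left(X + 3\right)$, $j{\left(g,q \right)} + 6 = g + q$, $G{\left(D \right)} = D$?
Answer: $324$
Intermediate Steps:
$j{\left(g,q \right)} = -6 + g + q$ ($j{\left(g,q \right)} = -6 + \left(g + q\right) = -6 + g + q$)
$O{\left(k,X \right)} = 6 \left(3 + X\right) \left(X + k\right)$ ($O{\left(k,X \right)} = 2 \cdot 3 \left(X + k\right) \left(X + 3\right) = 2 \cdot 3 \left(X + k\right) \left(3 + X\right) = 2 \cdot 3 \left(3 + X\right) \left(X + k\right) = 6 \left(3 + X\right) \left(X + k\right)$)
$O^{2}{\left(j{\left(G{\left(5 \right)},6 \right)},-2 \right)} = \left(6 \left(-2\right)^{2} + 18 \left(-2\right) + 18 \left(-6 + 5 + 6\right) + 6 \left(-2\right) \left(-6 + 5 + 6\right)\right)^{2} = \left(6 \cdot 4 - 36 + 18 \cdot 5 + 6 \left(-2\right) 5\right)^{2} = \left(24 - 36 + 90 - 60\right)^{2} = 18^{2} = 324$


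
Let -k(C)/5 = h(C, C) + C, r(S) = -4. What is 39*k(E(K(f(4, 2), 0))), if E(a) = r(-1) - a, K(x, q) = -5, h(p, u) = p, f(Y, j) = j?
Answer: -390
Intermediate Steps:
E(a) = -4 - a
k(C) = -10*C (k(C) = -5*(C + C) = -10*C)
39*k(E(K(f(4, 2), 0))) = 39*(-10*(-4 - 1*(-5))) = 39*(-10*(-4 + 5)) = 39*(-10*1) = 39*(-10) = -390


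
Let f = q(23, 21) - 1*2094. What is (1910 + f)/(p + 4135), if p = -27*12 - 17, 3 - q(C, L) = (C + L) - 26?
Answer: -199/3794 ≈ -0.052451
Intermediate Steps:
q(C, L) = 29 - C - L (q(C, L) = 3 - ((C + L) - 26) = 3 - (-26 + C + L) = 3 + (26 - C - L) = 29 - C - L)
p = -341 (p = -324 - 17 = -341)
f = -2109 (f = (29 - 1*23 - 1*21) - 1*2094 = (29 - 23 - 21) - 2094 = -15 - 2094 = -2109)
(1910 + f)/(p + 4135) = (1910 - 2109)/(-341 + 4135) = -199/3794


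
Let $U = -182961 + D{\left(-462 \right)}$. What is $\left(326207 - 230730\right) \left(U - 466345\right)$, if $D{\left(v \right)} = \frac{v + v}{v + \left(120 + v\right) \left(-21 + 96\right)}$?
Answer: $- \frac{134898477429583}{2176} \approx -6.1994 \cdot 10^{10}$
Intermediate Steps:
$D{\left(v \right)} = \frac{2 v}{9000 + 76 v}$ ($D{\left(v \right)} = \frac{2 v}{v + \left(120 + v\right) 75} = \frac{2 v}{v + \left(9000 + 75 v\right)} = \frac{2 v}{9000 + 76 v}$)
$U = - \frac{398123059}{2176}$ ($U = -182961 + \frac{1}{2} \left(-462\right) \frac{1}{2250 + 19 \left(-462\right)} = -182961 + \frac{1}{2} \left(-462\right) \frac{1}{2250 - 8778} = -182961 + \frac{1}{2} \left(-462\right) \frac{1}{-6528} = -182961 + \frac{1}{2} \left(-462\right) \left(- \frac{1}{6528}\right) = -182961 + \frac{77}{2176} = - \frac{398123059}{2176} \approx -1.8296 \cdot 10^{5}$)
$\left(326207 - 230730\right) \left(U - 466345\right) = \left(326207 - 230730\right) \left(- \frac{398123059}{2176} - 466345\right) = 95477 \left(- \frac{1412889779}{2176}\right) = - \frac{134898477429583}{2176}$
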